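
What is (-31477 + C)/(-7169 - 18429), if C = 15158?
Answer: 16319/25598 ≈ 0.63751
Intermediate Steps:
(-31477 + C)/(-7169 - 18429) = (-31477 + 15158)/(-7169 - 18429) = -16319/(-25598) = -16319*(-1/25598) = 16319/25598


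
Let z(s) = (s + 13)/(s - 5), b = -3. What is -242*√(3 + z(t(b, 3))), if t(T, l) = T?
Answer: -121*√7 ≈ -320.14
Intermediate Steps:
z(s) = (13 + s)/(-5 + s)
-242*√(3 + z(t(b, 3))) = -242*√(3 + (13 - 3)/(-5 - 3)) = -242*√(3 + 10/(-8)) = -242*√(3 - ⅛*10) = -242*√(3 - 5/4) = -121*√7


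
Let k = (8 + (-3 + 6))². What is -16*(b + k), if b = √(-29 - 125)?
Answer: -1936 - 16*I*√154 ≈ -1936.0 - 198.55*I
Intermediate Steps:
b = I*√154 (b = √(-154) = I*√154 ≈ 12.41*I)
k = 121 (k = (8 + 3)² = 11² = 121)
-16*(b + k) = -16*(I*√154 + 121) = -16*(121 + I*√154) = -1936 - 16*I*√154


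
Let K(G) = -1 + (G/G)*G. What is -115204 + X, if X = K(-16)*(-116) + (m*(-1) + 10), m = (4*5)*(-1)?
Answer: -113202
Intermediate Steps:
m = -20 (m = 20*(-1) = -20)
K(G) = -1 + G (K(G) = -1 + 1*G = -1 + G)
X = 2002 (X = (-1 - 16)*(-116) + (-20*(-1) + 10) = -17*(-116) + (20 + 10) = 1972 + 30 = 2002)
-115204 + X = -115204 + 2002 = -113202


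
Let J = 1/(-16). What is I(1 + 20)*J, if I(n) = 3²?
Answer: -9/16 ≈ -0.56250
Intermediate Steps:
J = -1/16 ≈ -0.062500
I(n) = 9
I(1 + 20)*J = 9*(-1/16) = -9/16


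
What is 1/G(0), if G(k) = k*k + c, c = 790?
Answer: 1/790 ≈ 0.0012658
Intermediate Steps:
G(k) = 790 + k**2 (G(k) = k*k + 790 = k**2 + 790 = 790 + k**2)
1/G(0) = 1/(790 + 0**2) = 1/(790 + 0) = 1/790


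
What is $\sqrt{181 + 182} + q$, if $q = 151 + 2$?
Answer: $153 + 11 \sqrt{3} \approx 172.05$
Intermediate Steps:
$q = 153$
$\sqrt{181 + 182} + q = \sqrt{181 + 182} + 153 = \sqrt{363} + 153 = 11 \sqrt{3} + 153 = 153 + 11 \sqrt{3}$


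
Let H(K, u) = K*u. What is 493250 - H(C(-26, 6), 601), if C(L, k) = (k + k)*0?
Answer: 493250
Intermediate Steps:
C(L, k) = 0 (C(L, k) = (2*k)*0 = 0)
493250 - H(C(-26, 6), 601) = 493250 - 0*601 = 493250 - 1*0 = 493250 + 0 = 493250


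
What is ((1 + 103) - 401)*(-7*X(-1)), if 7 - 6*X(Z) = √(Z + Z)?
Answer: 4851/2 - 693*I*√2/2 ≈ 2425.5 - 490.02*I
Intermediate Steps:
X(Z) = 7/6 - √2*√Z/6 (X(Z) = 7/6 - √(Z + Z)/6 = 7/6 - √2*√Z/6)
((1 + 103) - 401)*(-7*X(-1)) = ((1 + 103) - 401)*(-7*(7/6 - √2*√(-1)/6)) = (104 - 401)*(-7*(7/6 - √2*I/6)) = -(-2079)*(7/6 - I*√2/6) = -297*(-49/6 + 7*I*√2/6) = 4851/2 - 693*I*√2/2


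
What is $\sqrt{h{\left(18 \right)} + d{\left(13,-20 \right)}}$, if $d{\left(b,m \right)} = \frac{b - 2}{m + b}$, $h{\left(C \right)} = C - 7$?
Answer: $\frac{\sqrt{462}}{7} \approx 3.0706$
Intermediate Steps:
$h{\left(C \right)} = -7 + C$
$d{\left(b,m \right)} = \frac{-2 + b}{b + m}$
$\sqrt{h{\left(18 \right)} + d{\left(13,-20 \right)}} = \sqrt{\left(-7 + 18\right) + \frac{-2 + 13}{13 - 20}} = \sqrt{11 + \frac{1}{-7} \cdot 11} = \sqrt{11 - \frac{11}{7}} = \sqrt{\frac{66}{7}} = \frac{\sqrt{462}}{7}$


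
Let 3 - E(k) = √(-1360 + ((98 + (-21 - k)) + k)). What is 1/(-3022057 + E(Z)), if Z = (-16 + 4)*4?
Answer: I/(√1283 - 3022054*I) ≈ -3.309e-7 + 3.922e-12*I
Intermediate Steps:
Z = -48 (Z = -12*4 = -48)
E(k) = 3 - I*√1283 (E(k) = 3 - √(-1360 + ((98 + (-21 - k)) + k)) = 3 - √(-1360 + ((77 - k) + k)) = 3 - √(-1360 + 77) = 3 - √(-1283) = 3 - I*√1283)
1/(-3022057 + E(Z)) = 1/(-3022057 + (3 - I*√1283)) = 1/(-3022054 - I*√1283)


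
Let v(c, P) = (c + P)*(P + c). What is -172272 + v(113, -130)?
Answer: -171983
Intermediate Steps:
v(c, P) = (P + c)² (v(c, P) = (P + c)*(P + c) = (P + c)²)
-172272 + v(113, -130) = -172272 + (-130 + 113)² = -172272 + (-17)² = -172272 + 289 = -171983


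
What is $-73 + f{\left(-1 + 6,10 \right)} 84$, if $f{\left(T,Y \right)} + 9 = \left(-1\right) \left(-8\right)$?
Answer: $-157$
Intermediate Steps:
$f{\left(T,Y \right)} = -1$ ($f{\left(T,Y \right)} = -9 - -8 = -9 + 8 = -1$)
$-73 + f{\left(-1 + 6,10 \right)} 84 = -73 - 84 = -157$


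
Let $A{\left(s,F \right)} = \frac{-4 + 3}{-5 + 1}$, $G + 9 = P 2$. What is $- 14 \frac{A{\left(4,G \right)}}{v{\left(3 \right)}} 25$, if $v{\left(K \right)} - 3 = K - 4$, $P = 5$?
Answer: $- \frac{175}{4} \approx -43.75$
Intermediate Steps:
$G = 1$ ($G = -9 + 5 \cdot 2 = -9 + 10 = 1$)
$A{\left(s,F \right)} = \frac{1}{4}$ ($A{\left(s,F \right)} = - \frac{1}{-4} = \left(-1\right) \left(- \frac{1}{4}\right) = \frac{1}{4}$)
$v{\left(K \right)} = -1 + K$ ($v{\left(K \right)} = 3 + \left(K - 4\right) = 3 + \left(-4 + K\right) = -1 + K$)
$- 14 \frac{A{\left(4,G \right)}}{v{\left(3 \right)}} 25 = - 14 \frac{1}{4 \left(-1 + 3\right)} 25 = - 14 \frac{1}{4 \cdot 2} \cdot 25 = - 14 \cdot \frac{1}{4} \cdot \frac{1}{2} \cdot 25 = \left(-14\right) \frac{1}{8} \cdot 25 = \left(- \frac{7}{4}\right) 25 = - \frac{175}{4}$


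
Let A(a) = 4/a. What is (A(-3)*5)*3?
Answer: -20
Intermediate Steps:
(A(-3)*5)*3 = ((4/(-3))*5)*3 = ((4*(-⅓))*5)*3 = -4/3*5*3 = -20/3*3 = -20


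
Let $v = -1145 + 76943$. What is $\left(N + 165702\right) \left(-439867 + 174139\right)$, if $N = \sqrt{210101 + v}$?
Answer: $-44031661056 - 265728 \sqrt{285899} \approx -4.4174 \cdot 10^{10}$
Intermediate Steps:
$v = 75798$
$N = \sqrt{285899}$ ($N = \sqrt{210101 + 75798} = \sqrt{285899} \approx 534.7$)
$\left(N + 165702\right) \left(-439867 + 174139\right) = \left(\sqrt{285899} + 165702\right) \left(-439867 + 174139\right) = \left(165702 + \sqrt{285899}\right) \left(-265728\right) = -44031661056 - 265728 \sqrt{285899}$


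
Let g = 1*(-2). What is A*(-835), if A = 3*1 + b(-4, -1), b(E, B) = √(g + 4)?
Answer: -2505 - 835*√2 ≈ -3685.9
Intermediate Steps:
g = -2
b(E, B) = √2 (b(E, B) = √(-2 + 4) = √2)
A = 3 + √2 (A = 3*1 + √2 = 3 + √2 ≈ 4.4142)
A*(-835) = (3 + √2)*(-835) = -2505 - 835*√2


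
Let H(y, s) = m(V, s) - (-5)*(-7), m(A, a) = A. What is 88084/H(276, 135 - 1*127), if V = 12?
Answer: -88084/23 ≈ -3829.7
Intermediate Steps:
H(y, s) = -23 (H(y, s) = 12 - (-5)*(-7) = 12 - 1*35 = 12 - 35 = -23)
88084/H(276, 135 - 1*127) = 88084/(-23) = 88084*(-1/23) = -88084/23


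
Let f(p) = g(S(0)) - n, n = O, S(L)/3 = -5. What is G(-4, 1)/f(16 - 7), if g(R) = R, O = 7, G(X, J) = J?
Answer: -1/22 ≈ -0.045455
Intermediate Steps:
S(L) = -15 (S(L) = 3*(-5) = -15)
n = 7
f(p) = -22 (f(p) = -15 - 1*7 = -15 - 7 = -22)
G(-4, 1)/f(16 - 7) = 1/(-22) = 1*(-1/22) = -1/22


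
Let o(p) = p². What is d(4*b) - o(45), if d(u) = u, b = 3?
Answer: -2013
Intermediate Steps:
d(4*b) - o(45) = 4*3 - 1*45² = 12 - 1*2025 = 12 - 2025 = -2013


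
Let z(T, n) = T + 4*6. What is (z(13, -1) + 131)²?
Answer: 28224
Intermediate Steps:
z(T, n) = 24 + T (z(T, n) = T + 24 = 24 + T)
(z(13, -1) + 131)² = ((24 + 13) + 131)² = (37 + 131)² = 168² = 28224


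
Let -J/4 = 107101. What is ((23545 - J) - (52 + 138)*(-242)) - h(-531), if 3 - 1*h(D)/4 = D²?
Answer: 1625761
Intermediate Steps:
J = -428404 (J = -4*107101 = -428404)
h(D) = 12 - 4*D²
((23545 - J) - (52 + 138)*(-242)) - h(-531) = ((23545 - 1*(-428404)) - (52 + 138)*(-242)) - (12 - 4*(-531)²) = ((23545 + 428404) - 190*(-242)) - (12 - 4*281961) = (451949 - 1*(-45980)) - (12 - 1127844) = (451949 + 45980) - 1*(-1127832) = 497929 + 1127832 = 1625761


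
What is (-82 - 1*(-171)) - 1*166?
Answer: -77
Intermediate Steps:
(-82 - 1*(-171)) - 1*166 = (-82 + 171) - 166 = 89 - 166 = -77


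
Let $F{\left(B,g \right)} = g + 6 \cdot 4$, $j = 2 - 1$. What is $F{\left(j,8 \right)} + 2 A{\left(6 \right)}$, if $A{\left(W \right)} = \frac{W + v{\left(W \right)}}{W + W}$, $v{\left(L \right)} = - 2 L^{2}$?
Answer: $21$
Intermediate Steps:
$j = 1$ ($j = 2 - 1 = 1$)
$F{\left(B,g \right)} = 24 + g$ ($F{\left(B,g \right)} = g + 24 = 24 + g$)
$A{\left(W \right)} = \frac{W - 2 W^{2}}{2 W}$ ($A{\left(W \right)} = \frac{W - 2 W^{2}}{W + W} = \frac{W - 2 W^{2}}{2 W}$)
$F{\left(j,8 \right)} + 2 A{\left(6 \right)} = \left(24 + 8\right) + 2 \left(\frac{1}{2} - 6\right) = 32 + 2 \left(\frac{1}{2} - 6\right) = 32 + 2 \left(- \frac{11}{2}\right) = 32 - 11 = 21$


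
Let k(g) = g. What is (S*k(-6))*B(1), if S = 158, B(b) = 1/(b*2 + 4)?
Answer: -158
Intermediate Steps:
B(b) = 1/(4 + 2*b) (B(b) = 1/(2*b + 4) = 1/(4 + 2*b))
(S*k(-6))*B(1) = (158*(-6))*(1/(2*(2 + 1))) = -474/3 = -948*⅙ = -158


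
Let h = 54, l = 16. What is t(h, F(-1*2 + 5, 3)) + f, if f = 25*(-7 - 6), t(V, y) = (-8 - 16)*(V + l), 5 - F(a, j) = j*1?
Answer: -2005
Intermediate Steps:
F(a, j) = 5 - j
t(V, y) = -384 - 24*V (t(V, y) = (-8 - 16)*(V + 16) = -24*(16 + V) = -384 - 24*V)
f = -325 (f = 25*(-13) = -325)
t(h, F(-1*2 + 5, 3)) + f = (-384 - 24*54) - 325 = (-384 - 1296) - 325 = -1680 - 325 = -2005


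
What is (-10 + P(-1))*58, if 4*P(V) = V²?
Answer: -1131/2 ≈ -565.50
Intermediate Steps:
P(V) = V²/4
(-10 + P(-1))*58 = (-10 + (¼)*(-1)²)*58 = (-10 + (¼)*1)*58 = (-10 + ¼)*58 = -39/4*58 = -1131/2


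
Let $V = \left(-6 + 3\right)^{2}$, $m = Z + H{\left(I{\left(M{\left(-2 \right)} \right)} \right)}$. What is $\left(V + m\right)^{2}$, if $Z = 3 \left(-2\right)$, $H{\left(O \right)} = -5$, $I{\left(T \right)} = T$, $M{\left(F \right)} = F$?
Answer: $4$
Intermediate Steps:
$Z = -6$
$m = -11$ ($m = -6 - 5 = -11$)
$V = 9$ ($V = \left(-3\right)^{2} = 9$)
$\left(V + m\right)^{2} = \left(9 - 11\right)^{2} = \left(-2\right)^{2} = 4$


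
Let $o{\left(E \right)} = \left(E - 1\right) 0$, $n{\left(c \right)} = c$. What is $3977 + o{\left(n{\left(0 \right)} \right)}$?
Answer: $3977$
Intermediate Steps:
$o{\left(E \right)} = 0$ ($o{\left(E \right)} = \left(-1 + E\right) 0 = 0$)
$3977 + o{\left(n{\left(0 \right)} \right)} = 3977 + 0 = 3977$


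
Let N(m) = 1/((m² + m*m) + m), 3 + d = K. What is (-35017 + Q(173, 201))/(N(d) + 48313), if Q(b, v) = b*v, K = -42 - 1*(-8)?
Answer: -329522/65246707 ≈ -0.0050504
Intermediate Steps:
K = -34 (K = -42 + 8 = -34)
d = -37 (d = -3 - 34 = -37)
N(m) = 1/(m + 2*m²) (N(m) = 1/((m² + m²) + m) = 1/(2*m² + m) = 1/(m + 2*m²))
(-35017 + Q(173, 201))/(N(d) + 48313) = (-35017 + 173*201)/(1/((-37)*(1 + 2*(-37))) + 48313) = (-35017 + 34773)/(-1/(37*(1 - 74)) + 48313) = -244/(-1/37/(-73) + 48313) = -244/(-1/37*(-1/73) + 48313) = -244/(1/2701 + 48313) = -244/130493414/2701 = -244*2701/130493414 = -329522/65246707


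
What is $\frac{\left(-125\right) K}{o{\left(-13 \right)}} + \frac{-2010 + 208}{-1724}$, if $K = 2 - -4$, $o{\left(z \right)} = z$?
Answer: $\frac{658213}{11206} \approx 58.738$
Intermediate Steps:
$K = 6$ ($K = 2 + 4 = 6$)
$\frac{\left(-125\right) K}{o{\left(-13 \right)}} + \frac{-2010 + 208}{-1724} = \frac{\left(-125\right) 6}{-13} + \frac{-2010 + 208}{-1724} = \left(-750\right) \left(- \frac{1}{13}\right) - - \frac{901}{862} = \frac{750}{13} + \frac{901}{862} = \frac{658213}{11206}$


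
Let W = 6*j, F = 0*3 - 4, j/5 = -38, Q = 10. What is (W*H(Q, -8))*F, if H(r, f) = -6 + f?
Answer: -63840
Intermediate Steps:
j = -190 (j = 5*(-38) = -190)
F = -4 (F = 0 - 4 = -4)
W = -1140 (W = 6*(-190) = -1140)
(W*H(Q, -8))*F = -1140*(-6 - 8)*(-4) = -1140*(-14)*(-4) = 15960*(-4) = -63840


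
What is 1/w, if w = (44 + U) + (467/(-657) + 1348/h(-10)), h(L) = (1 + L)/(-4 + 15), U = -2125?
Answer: -657/2450128 ≈ -0.00026815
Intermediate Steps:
h(L) = 1/11 + L/11 (h(L) = (1 + L)/11 = (1 + L)*(1/11) = 1/11 + L/11)
w = -2450128/657 (w = (44 - 2125) + (467/(-657) + 1348/(1/11 + (1/11)*(-10))) = -2081 + (467*(-1/657) + 1348/(1/11 - 10/11)) = -2081 + (-467/657 + 1348/(-9/11)) = -2081 + (-467/657 + 1348*(-11/9)) = -2081 + (-467/657 - 14828/9) = -2081 - 1082911/657 = -2450128/657 ≈ -3729.3)
1/w = 1/(-2450128/657) = -657/2450128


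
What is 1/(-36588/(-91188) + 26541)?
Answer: 7599/201688108 ≈ 3.7677e-5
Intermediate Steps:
1/(-36588/(-91188) + 26541) = 1/(-36588*(-1/91188) + 26541) = 1/(3049/7599 + 26541) = 1/(201688108/7599) = 7599/201688108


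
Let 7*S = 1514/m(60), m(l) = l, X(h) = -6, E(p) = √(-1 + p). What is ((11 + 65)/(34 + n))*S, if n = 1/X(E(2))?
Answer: 57532/7105 ≈ 8.0974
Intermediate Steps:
n = -⅙ (n = 1/(-6) = -⅙ ≈ -0.16667)
S = 757/210 (S = (1514/60)/7 = (1514*(1/60))/7 = (⅐)*(757/30) = 757/210 ≈ 3.6048)
((11 + 65)/(34 + n))*S = ((11 + 65)/(34 - ⅙))*(757/210) = (76/(203/6))*(757/210) = (76*(6/203))*(757/210) = (456/203)*(757/210) = 57532/7105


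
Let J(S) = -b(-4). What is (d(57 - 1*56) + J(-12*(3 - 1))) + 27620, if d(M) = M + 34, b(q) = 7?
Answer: 27648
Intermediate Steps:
J(S) = -7 (J(S) = -1*7 = -7)
d(M) = 34 + M
(d(57 - 1*56) + J(-12*(3 - 1))) + 27620 = ((34 + (57 - 1*56)) - 7) + 27620 = ((34 + (57 - 56)) - 7) + 27620 = ((34 + 1) - 7) + 27620 = (35 - 7) + 27620 = 28 + 27620 = 27648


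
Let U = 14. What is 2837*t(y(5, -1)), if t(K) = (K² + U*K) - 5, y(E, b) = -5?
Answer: -141850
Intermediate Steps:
t(K) = -5 + K² + 14*K (t(K) = (K² + 14*K) - 5 = -5 + K² + 14*K)
2837*t(y(5, -1)) = 2837*(-5 + (-5)² + 14*(-5)) = 2837*(-5 + 25 - 70) = 2837*(-50) = -141850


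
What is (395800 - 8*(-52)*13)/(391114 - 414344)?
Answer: -200604/11615 ≈ -17.271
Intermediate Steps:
(395800 - 8*(-52)*13)/(391114 - 414344) = (395800 + 416*13)/(-23230) = (395800 + 5408)*(-1/23230) = 401208*(-1/23230) = -200604/11615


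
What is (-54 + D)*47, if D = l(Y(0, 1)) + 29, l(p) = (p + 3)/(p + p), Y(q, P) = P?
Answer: -1081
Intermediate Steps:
l(p) = (3 + p)/(2*p) (l(p) = (3 + p)/((2*p)) = (3 + p)*(1/(2*p)) = (3 + p)/(2*p))
D = 31 (D = (1/2)*(3 + 1)/1 + 29 = (1/2)*1*4 + 29 = 2 + 29 = 31)
(-54 + D)*47 = (-54 + 31)*47 = -23*47 = -1081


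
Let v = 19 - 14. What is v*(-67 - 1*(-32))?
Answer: -175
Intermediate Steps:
v = 5
v*(-67 - 1*(-32)) = 5*(-67 - 1*(-32)) = 5*(-67 + 32) = 5*(-35) = -175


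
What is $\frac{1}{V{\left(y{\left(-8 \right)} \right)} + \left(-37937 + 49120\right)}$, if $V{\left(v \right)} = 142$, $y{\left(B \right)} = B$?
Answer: $\frac{1}{11325} \approx 8.83 \cdot 10^{-5}$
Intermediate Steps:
$\frac{1}{V{\left(y{\left(-8 \right)} \right)} + \left(-37937 + 49120\right)} = \frac{1}{142 + \left(-37937 + 49120\right)} = \frac{1}{142 + 11183} = \frac{1}{11325}$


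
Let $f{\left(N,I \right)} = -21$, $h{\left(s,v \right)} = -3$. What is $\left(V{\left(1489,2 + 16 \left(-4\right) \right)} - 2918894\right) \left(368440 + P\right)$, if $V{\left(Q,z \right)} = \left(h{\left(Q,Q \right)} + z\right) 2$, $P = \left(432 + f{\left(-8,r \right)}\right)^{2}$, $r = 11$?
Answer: $-1568569655664$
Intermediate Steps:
$P = 168921$ ($P = \left(432 - 21\right)^{2} = 411^{2} = 168921$)
$V{\left(Q,z \right)} = -6 + 2 z$ ($V{\left(Q,z \right)} = \left(-3 + z\right) 2 = -6 + 2 z$)
$\left(V{\left(1489,2 + 16 \left(-4\right) \right)} - 2918894\right) \left(368440 + P\right) = \left(\left(-6 + 2 \left(2 + 16 \left(-4\right)\right)\right) - 2918894\right) \left(368440 + 168921\right) = \left(\left(-6 + 2 \left(2 - 64\right)\right) - 2918894\right) 537361 = \left(\left(-6 + 2 \left(-62\right)\right) - 2918894\right) 537361 = \left(\left(-6 - 124\right) - 2918894\right) 537361 = \left(-130 - 2918894\right) 537361 = \left(-2919024\right) 537361 = -1568569655664$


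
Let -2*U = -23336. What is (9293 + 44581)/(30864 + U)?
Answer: 26937/21266 ≈ 1.2667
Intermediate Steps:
U = 11668 (U = -½*(-23336) = 11668)
(9293 + 44581)/(30864 + U) = (9293 + 44581)/(30864 + 11668) = 53874/42532 = 53874*(1/42532) = 26937/21266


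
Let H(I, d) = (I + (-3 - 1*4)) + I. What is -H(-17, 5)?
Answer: 41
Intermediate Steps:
H(I, d) = -7 + 2*I (H(I, d) = (I + (-3 - 4)) + I = (I - 7) + I = (-7 + I) + I = -7 + 2*I)
-H(-17, 5) = -(-7 + 2*(-17)) = -(-7 - 34) = -1*(-41) = 41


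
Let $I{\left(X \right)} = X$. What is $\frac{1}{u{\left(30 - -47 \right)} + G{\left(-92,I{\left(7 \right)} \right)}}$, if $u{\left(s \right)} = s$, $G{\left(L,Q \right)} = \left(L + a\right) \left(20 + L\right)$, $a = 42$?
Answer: $\frac{1}{3677} \approx 0.00027196$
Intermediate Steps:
$G{\left(L,Q \right)} = \left(20 + L\right) \left(42 + L\right)$ ($G{\left(L,Q \right)} = \left(L + 42\right) \left(20 + L\right) = \left(42 + L\right) \left(20 + L\right) = \left(20 + L\right) \left(42 + L\right)$)
$\frac{1}{u{\left(30 - -47 \right)} + G{\left(-92,I{\left(7 \right)} \right)}} = \frac{1}{\left(30 - -47\right) + \left(840 + \left(-92\right)^{2} + 62 \left(-92\right)\right)} = \frac{1}{\left(30 + 47\right) + \left(840 + 8464 - 5704\right)} = \frac{1}{77 + 3600} = \frac{1}{3677}$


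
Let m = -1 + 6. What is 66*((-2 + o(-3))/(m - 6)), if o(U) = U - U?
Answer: 132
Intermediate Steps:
m = 5
o(U) = 0
66*((-2 + o(-3))/(m - 6)) = 66*((-2 + 0)/(5 - 6)) = 66*(-2/(-1)) = 66*(-2*(-1)) = 66*2 = 132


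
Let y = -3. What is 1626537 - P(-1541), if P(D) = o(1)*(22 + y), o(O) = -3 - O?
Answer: 1626613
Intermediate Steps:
P(D) = -76 (P(D) = (-3 - 1*1)*(22 - 3) = (-3 - 1)*19 = -4*19 = -76)
1626537 - P(-1541) = 1626537 - 1*(-76) = 1626537 + 76 = 1626613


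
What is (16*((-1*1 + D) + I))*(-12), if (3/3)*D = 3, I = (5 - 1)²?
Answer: -3456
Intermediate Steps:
I = 16 (I = 4² = 16)
D = 3
(16*((-1*1 + D) + I))*(-12) = (16*((-1*1 + 3) + 16))*(-12) = (16*((-1 + 3) + 16))*(-12) = (16*(2 + 16))*(-12) = (16*18)*(-12) = 288*(-12) = -3456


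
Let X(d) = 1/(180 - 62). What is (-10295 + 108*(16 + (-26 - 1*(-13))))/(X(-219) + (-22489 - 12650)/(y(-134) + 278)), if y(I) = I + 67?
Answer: 248257958/4146191 ≈ 59.876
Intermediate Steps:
y(I) = 67 + I
X(d) = 1/118
(-10295 + 108*(16 + (-26 - 1*(-13))))/(X(-219) + (-22489 - 12650)/(y(-134) + 278)) = (-10295 + 108*(16 + (-26 - 1*(-13))))/(1/118 + (-22489 - 12650)/((67 - 134) + 278)) = (-10295 + 108*(16 + (-26 + 13)))/(1/118 - 35139/(-67 + 278)) = (-10295 + 108*(16 - 13))/(1/118 - 35139/211) = (-10295 + 108*3)/(1/118 - 35139*1/211) = (-10295 + 324)/(1/118 - 35139/211) = -9971/(-4146191/24898) = -9971*(-24898/4146191) = 248257958/4146191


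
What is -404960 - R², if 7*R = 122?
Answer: -19857924/49 ≈ -4.0526e+5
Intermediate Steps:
R = 122/7 (R = (⅐)*122 = 122/7 ≈ 17.429)
-404960 - R² = -404960 - (122/7)² = -404960 - 1*14884/49 = -404960 - 14884/49 = -19857924/49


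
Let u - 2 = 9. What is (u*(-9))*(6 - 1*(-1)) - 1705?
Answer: -2398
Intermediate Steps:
u = 11 (u = 2 + 9 = 11)
(u*(-9))*(6 - 1*(-1)) - 1705 = (11*(-9))*(6 - 1*(-1)) - 1705 = -99*(6 + 1) - 1705 = -99*7 - 1705 = -693 - 1705 = -2398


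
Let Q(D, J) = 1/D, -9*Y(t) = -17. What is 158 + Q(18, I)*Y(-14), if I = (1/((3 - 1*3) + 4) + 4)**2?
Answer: 25613/162 ≈ 158.10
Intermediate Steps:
Y(t) = 17/9 (Y(t) = -1/9*(-17) = 17/9)
I = 289/16 (I = (1/((3 - 3) + 4) + 4)**2 = (1/(0 + 4) + 4)**2 = (1/4 + 4)**2 = (17/4)**2 = 289/16 ≈ 18.063)
158 + Q(18, I)*Y(-14) = 158 + (17/9)/18 = 158 + (1/18)*(17/9) = 158 + 17/162 = 25613/162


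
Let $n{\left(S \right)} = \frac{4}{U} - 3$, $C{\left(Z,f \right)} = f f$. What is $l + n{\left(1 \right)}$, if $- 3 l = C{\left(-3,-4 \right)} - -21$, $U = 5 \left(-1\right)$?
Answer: $- \frac{242}{15} \approx -16.133$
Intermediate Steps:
$U = -5$
$C{\left(Z,f \right)} = f^{2}$
$n{\left(S \right)} = - \frac{19}{5}$ ($n{\left(S \right)} = \frac{4}{-5} - 3 = 4 \left(- \frac{1}{5}\right) - 3 = - \frac{4}{5} - 3 = - \frac{19}{5}$)
$l = - \frac{37}{3}$ ($l = - \frac{\left(-4\right)^{2} - -21}{3} = - \frac{16 + 21}{3} = \left(- \frac{1}{3}\right) 37 = - \frac{37}{3} \approx -12.333$)
$l + n{\left(1 \right)} = - \frac{37}{3} - \frac{19}{5} = - \frac{242}{15}$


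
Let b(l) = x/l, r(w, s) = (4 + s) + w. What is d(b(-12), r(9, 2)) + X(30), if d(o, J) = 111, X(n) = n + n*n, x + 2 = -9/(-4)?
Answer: 1041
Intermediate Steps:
x = 1/4 (x = -2 - 9/(-4) = -2 - 9*(-1/4) = -2 + 9/4 = 1/4 ≈ 0.25000)
r(w, s) = 4 + s + w
b(l) = 1/(4*l)
X(n) = n + n**2
d(b(-12), r(9, 2)) + X(30) = 111 + 30*(1 + 30) = 111 + 30*31 = 111 + 930 = 1041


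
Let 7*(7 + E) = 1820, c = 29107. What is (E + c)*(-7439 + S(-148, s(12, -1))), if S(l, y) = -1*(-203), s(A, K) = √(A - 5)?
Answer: -212448960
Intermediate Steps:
s(A, K) = √(-5 + A)
E = 253 (E = -7 + (⅐)*1820 = -7 + 260 = 253)
S(l, y) = 203
(E + c)*(-7439 + S(-148, s(12, -1))) = (253 + 29107)*(-7439 + 203) = 29360*(-7236) = -212448960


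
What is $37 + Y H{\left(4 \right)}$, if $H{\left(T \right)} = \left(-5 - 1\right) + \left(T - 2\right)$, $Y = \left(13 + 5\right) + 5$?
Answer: $-55$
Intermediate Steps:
$Y = 23$ ($Y = 18 + 5 = 23$)
$H{\left(T \right)} = -8 + T$ ($H{\left(T \right)} = -6 + \left(-2 + T\right) = -8 + T$)
$37 + Y H{\left(4 \right)} = 37 + 23 \left(-8 + 4\right) = 37 + 23 \left(-4\right) = 37 - 92 = -55$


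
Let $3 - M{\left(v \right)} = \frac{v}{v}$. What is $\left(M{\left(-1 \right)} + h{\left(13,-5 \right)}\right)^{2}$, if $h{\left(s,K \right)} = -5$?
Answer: $9$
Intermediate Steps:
$M{\left(v \right)} = 2$ ($M{\left(v \right)} = 3 - \frac{v}{v} = 3 - 1 = 2$)
$\left(M{\left(-1 \right)} + h{\left(13,-5 \right)}\right)^{2} = \left(2 - 5\right)^{2} = \left(-3\right)^{2} = 9$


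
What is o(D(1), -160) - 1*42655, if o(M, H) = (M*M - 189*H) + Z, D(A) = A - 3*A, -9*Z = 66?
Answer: -37255/3 ≈ -12418.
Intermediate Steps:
Z = -22/3 (Z = -1/9*66 = -22/3 ≈ -7.3333)
D(A) = -2*A
o(M, H) = -22/3 + M**2 - 189*H (o(M, H) = (M*M - 189*H) - 22/3 = (M**2 - 189*H) - 22/3 = -22/3 + M**2 - 189*H)
o(D(1), -160) - 1*42655 = (-22/3 + (-2*1)**2 - 189*(-160)) - 1*42655 = (-22/3 + (-2)**2 + 30240) - 42655 = (-22/3 + 4 + 30240) - 42655 = 90710/3 - 42655 = -37255/3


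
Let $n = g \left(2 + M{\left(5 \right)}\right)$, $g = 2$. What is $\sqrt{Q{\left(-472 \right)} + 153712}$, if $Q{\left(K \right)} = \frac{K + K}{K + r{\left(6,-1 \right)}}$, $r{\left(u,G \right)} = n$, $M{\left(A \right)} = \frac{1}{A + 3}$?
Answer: $\frac{2788 \sqrt{69227}}{1871} \approx 392.06$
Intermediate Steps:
$M{\left(A \right)} = \frac{1}{3 + A}$
$n = \frac{17}{4}$ ($n = 2 \left(2 + \frac{1}{3 + 5}\right) = 2 \left(2 + \frac{1}{8}\right) = 2 \cdot \frac{17}{8} = \frac{17}{4} \approx 4.25$)
$r{\left(u,G \right)} = \frac{17}{4}$
$Q{\left(K \right)} = \frac{2 K}{\frac{17}{4} + K}$ ($Q{\left(K \right)} = \frac{K + K}{K + \frac{17}{4}} = \frac{2 K}{\frac{17}{4} + K}$)
$\sqrt{Q{\left(-472 \right)} + 153712} = \sqrt{8 \left(-472\right) \frac{1}{17 + 4 \left(-472\right)} + 153712} = \sqrt{8 \left(-472\right) \frac{1}{17 - 1888} + 153712} = \sqrt{8 \left(-472\right) \frac{1}{-1871} + 153712} = \sqrt{8 \left(-472\right) \left(- \frac{1}{1871}\right) + 153712} = \sqrt{\frac{3776}{1871} + 153712} = \sqrt{\frac{287598928}{1871}} = \frac{2788 \sqrt{69227}}{1871}$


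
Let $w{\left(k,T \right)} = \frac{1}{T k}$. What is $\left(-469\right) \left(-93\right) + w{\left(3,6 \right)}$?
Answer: $\frac{785107}{18} \approx 43617.0$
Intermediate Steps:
$w{\left(k,T \right)} = \frac{1}{T k}$
$\left(-469\right) \left(-93\right) + w{\left(3,6 \right)} = \left(-469\right) \left(-93\right) + \frac{1}{6 \cdot 3} = 43617 + \frac{1}{6} \cdot \frac{1}{3} = 43617 + \frac{1}{18} = \frac{785107}{18}$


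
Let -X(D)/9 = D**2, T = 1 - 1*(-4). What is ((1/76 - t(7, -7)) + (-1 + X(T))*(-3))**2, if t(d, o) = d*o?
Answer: 3052894009/5776 ≈ 5.2855e+5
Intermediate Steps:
T = 5 (T = 1 + 4 = 5)
X(D) = -9*D**2
((1/76 - t(7, -7)) + (-1 + X(T))*(-3))**2 = ((1/76 - 7*(-7)) + (-1 - 9*5**2)*(-3))**2 = ((1/76 - 1*(-49)) + (-1 - 9*25)*(-3))**2 = ((1/76 + 49) + (-1 - 225)*(-3))**2 = (3725/76 - 226*(-3))**2 = (3725/76 + 678)**2 = (55253/76)**2 = 3052894009/5776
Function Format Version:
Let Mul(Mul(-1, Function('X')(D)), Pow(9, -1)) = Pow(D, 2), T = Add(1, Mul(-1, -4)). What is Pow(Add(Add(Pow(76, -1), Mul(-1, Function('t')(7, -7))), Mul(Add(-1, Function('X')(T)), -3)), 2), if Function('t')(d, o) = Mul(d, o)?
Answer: Rational(3052894009, 5776) ≈ 5.2855e+5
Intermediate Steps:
T = 5 (T = Add(1, 4) = 5)
Function('X')(D) = Mul(-9, Pow(D, 2))
Pow(Add(Add(Pow(76, -1), Mul(-1, Function('t')(7, -7))), Mul(Add(-1, Function('X')(T)), -3)), 2) = Pow(Add(Add(Pow(76, -1), Mul(-1, Mul(7, -7))), Mul(Add(-1, Mul(-9, Pow(5, 2))), -3)), 2) = Pow(Add(Add(Rational(1, 76), Mul(-1, -49)), Mul(Add(-1, Mul(-9, 25)), -3)), 2) = Pow(Add(Add(Rational(1, 76), 49), Mul(Add(-1, -225), -3)), 2) = Pow(Add(Rational(3725, 76), Mul(-226, -3)), 2) = Pow(Add(Rational(3725, 76), 678), 2) = Pow(Rational(55253, 76), 2) = Rational(3052894009, 5776)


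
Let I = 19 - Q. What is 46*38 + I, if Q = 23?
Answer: 1744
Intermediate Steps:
I = -4 (I = 19 - 1*23 = 19 - 23 = -4)
46*38 + I = 46*38 - 4 = 1748 - 4 = 1744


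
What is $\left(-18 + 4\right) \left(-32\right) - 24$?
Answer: $424$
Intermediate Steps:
$\left(-18 + 4\right) \left(-32\right) - 24 = \left(-14\right) \left(-32\right) - 24 = 448 - 24 = 424$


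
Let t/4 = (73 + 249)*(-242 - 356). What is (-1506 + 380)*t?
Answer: 867272224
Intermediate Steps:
t = -770224 (t = 4*((73 + 249)*(-242 - 356)) = 4*(322*(-598)) = 4*(-192556) = -770224)
(-1506 + 380)*t = (-1506 + 380)*(-770224) = -1126*(-770224) = 867272224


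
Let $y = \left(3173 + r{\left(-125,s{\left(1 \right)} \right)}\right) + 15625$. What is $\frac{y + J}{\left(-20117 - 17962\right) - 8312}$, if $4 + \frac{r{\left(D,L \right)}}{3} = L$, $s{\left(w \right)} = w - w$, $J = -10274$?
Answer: $- \frac{8512}{46391} \approx -0.18348$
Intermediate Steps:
$s{\left(w \right)} = 0$
$r{\left(D,L \right)} = -12 + 3 L$
$y = 18786$ ($y = \left(3173 + \left(-12 + 3 \cdot 0\right)\right) + 15625 = \left(3173 + \left(-12 + 0\right)\right) + 15625 = \left(3173 - 12\right) + 15625 = 3161 + 15625 = 18786$)
$\frac{y + J}{\left(-20117 - 17962\right) - 8312} = \frac{18786 - 10274}{\left(-20117 - 17962\right) - 8312} = \frac{8512}{\left(-20117 - 17962\right) - 8312} = \frac{8512}{-38079 - 8312} = \frac{8512}{-46391} = 8512 \left(- \frac{1}{46391}\right) = - \frac{8512}{46391}$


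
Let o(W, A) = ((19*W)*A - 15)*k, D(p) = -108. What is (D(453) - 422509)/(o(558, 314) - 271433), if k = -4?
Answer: 422617/13587485 ≈ 0.031103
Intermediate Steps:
o(W, A) = 60 - 76*A*W (o(W, A) = ((19*W)*A - 15)*(-4) = (19*A*W - 15)*(-4) = (-15 + 19*A*W)*(-4) = 60 - 76*A*W)
(D(453) - 422509)/(o(558, 314) - 271433) = (-108 - 422509)/((60 - 76*314*558) - 271433) = -422617/((60 - 13316112) - 271433) = -422617/(-13316052 - 271433) = -422617/(-13587485) = -422617*(-1/13587485) = 422617/13587485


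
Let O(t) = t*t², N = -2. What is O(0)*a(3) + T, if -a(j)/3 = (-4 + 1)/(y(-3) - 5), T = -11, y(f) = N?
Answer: -11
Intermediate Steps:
y(f) = -2
O(t) = t³
a(j) = -9/7 (a(j) = -3*(-4 + 1)/(-2 - 5) = -(-9)/(-7) = -(-9)*(-1)/7 = -3*3/7 = -9/7)
O(0)*a(3) + T = 0³*(-9/7) - 11 = 0*(-9/7) - 11 = 0 - 11 = -11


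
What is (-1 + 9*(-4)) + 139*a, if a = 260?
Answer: 36103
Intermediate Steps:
(-1 + 9*(-4)) + 139*a = (-1 + 9*(-4)) + 139*260 = (-1 - 36) + 36140 = -37 + 36140 = 36103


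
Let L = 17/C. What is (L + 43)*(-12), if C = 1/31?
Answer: -6840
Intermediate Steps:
C = 1/31 ≈ 0.032258
L = 527 (L = 17/(1/31) = 17*31 = 527)
(L + 43)*(-12) = (527 + 43)*(-12) = 570*(-12) = -6840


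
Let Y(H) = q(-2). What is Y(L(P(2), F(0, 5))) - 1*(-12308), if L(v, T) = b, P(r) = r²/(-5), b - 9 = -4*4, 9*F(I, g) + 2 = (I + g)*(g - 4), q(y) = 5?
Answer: 12313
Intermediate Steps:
F(I, g) = -2/9 + (-4 + g)*(I + g)/9 (F(I, g) = -2/9 + ((I + g)*(g - 4))/9 = -2/9 + ((I + g)*(-4 + g))/9 = -2/9 + ((-4 + g)*(I + g))/9 = -2/9 + (-4 + g)*(I + g)/9)
b = -7 (b = 9 - 4*4 = 9 - 16 = -7)
P(r) = -r²/5 (P(r) = r²*(-⅕) = -r²/5)
L(v, T) = -7
Y(H) = 5
Y(L(P(2), F(0, 5))) - 1*(-12308) = 5 - 1*(-12308) = 5 + 12308 = 12313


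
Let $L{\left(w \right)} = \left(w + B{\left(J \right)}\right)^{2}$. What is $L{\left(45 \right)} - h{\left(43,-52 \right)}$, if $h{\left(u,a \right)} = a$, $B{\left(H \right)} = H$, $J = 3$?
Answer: $2356$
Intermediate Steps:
$L{\left(w \right)} = \left(3 + w\right)^{2}$ ($L{\left(w \right)} = \left(w + 3\right)^{2} = \left(3 + w\right)^{2}$)
$L{\left(45 \right)} - h{\left(43,-52 \right)} = \left(3 + 45\right)^{2} - -52 = 48^{2} + 52 = 2304 + 52 = 2356$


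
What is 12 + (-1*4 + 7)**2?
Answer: 21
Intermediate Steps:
12 + (-1*4 + 7)**2 = 12 + (-4 + 7)**2 = 12 + 3**2 = 12 + 9 = 21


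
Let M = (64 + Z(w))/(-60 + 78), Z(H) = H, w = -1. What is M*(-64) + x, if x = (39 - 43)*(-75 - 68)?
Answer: 348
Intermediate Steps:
x = 572 (x = -4*(-143) = 572)
M = 7/2 (M = (64 - 1)/(-60 + 78) = 63/18 = 63*(1/18) = 7/2 ≈ 3.5000)
M*(-64) + x = (7/2)*(-64) + 572 = -224 + 572 = 348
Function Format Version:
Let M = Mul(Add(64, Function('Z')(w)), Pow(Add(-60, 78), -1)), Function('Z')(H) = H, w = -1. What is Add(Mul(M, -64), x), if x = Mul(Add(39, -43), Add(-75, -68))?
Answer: 348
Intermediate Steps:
x = 572 (x = Mul(-4, -143) = 572)
M = Rational(7, 2) (M = Mul(Add(64, -1), Pow(Add(-60, 78), -1)) = Mul(63, Pow(18, -1)) = Mul(63, Rational(1, 18)) = Rational(7, 2) ≈ 3.5000)
Add(Mul(M, -64), x) = Add(Mul(Rational(7, 2), -64), 572) = Add(-224, 572) = 348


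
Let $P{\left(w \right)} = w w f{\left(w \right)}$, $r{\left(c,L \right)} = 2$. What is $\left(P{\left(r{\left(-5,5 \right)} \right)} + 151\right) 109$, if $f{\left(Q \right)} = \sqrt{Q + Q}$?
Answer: $17331$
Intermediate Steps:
$f{\left(Q \right)} = \sqrt{2} \sqrt{Q}$ ($f{\left(Q \right)} = \sqrt{2 Q} = \sqrt{2} \sqrt{Q}$)
$P{\left(w \right)} = \sqrt{2} w^{\frac{5}{2}}$ ($P{\left(w \right)} = w w \sqrt{2} \sqrt{w} = w^{2} \sqrt{2} \sqrt{w} = \sqrt{2} w^{\frac{5}{2}}$)
$\left(P{\left(r{\left(-5,5 \right)} \right)} + 151\right) 109 = \left(\sqrt{2} \cdot 2^{\frac{5}{2}} + 151\right) 109 = \left(\sqrt{2} \cdot 4 \sqrt{2} + 151\right) 109 = \left(8 + 151\right) 109 = 159 \cdot 109 = 17331$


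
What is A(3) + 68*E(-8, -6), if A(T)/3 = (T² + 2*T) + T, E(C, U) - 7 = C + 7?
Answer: 462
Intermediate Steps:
E(C, U) = 14 + C (E(C, U) = 7 + (C + 7) = 7 + (7 + C) = 14 + C)
A(T) = 3*T² + 9*T (A(T) = 3*((T² + 2*T) + T) = 3*(T² + 3*T) = 3*T² + 9*T)
A(3) + 68*E(-8, -6) = 3*3*(3 + 3) + 68*(14 - 8) = 3*3*6 + 68*6 = 54 + 408 = 462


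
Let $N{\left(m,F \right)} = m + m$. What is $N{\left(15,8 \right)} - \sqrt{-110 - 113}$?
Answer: $30 - i \sqrt{223} \approx 30.0 - 14.933 i$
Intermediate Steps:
$N{\left(m,F \right)} = 2 m$
$N{\left(15,8 \right)} - \sqrt{-110 - 113} = 2 \cdot 15 - \sqrt{-110 - 113} = 30 - \sqrt{-223} = 30 - i \sqrt{223}$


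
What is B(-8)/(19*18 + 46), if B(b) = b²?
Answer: 16/97 ≈ 0.16495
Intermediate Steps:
B(-8)/(19*18 + 46) = (-8)²/(19*18 + 46) = 64/(342 + 46) = 64/388 = 64*(1/388) = 16/97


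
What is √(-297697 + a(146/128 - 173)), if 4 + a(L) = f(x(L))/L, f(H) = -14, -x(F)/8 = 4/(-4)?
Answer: I*√36015262020597/10999 ≈ 545.62*I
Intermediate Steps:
x(F) = 8 (x(F) = -32/(-4) = -32*(-1)/4 = -8*(-1) = 8)
a(L) = -4 - 14/L
√(-297697 + a(146/128 - 173)) = √(-297697 + (-4 - 14/(146/128 - 173))) = √(-297697 + (-4 - 14/(146*(1/128) - 173))) = √(-297697 + (-4 - 14/(73/64 - 173))) = √(-297697 + (-4 - 14/(-10999/64))) = √(-297697 + (-4 - 14*(-64/10999))) = √(-297697 + (-4 + 896/10999)) = √(-297697 - 43100/10999) = √(-3274412403/10999) = I*√36015262020597/10999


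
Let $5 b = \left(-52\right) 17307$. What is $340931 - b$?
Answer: $\frac{2604619}{5} \approx 5.2092 \cdot 10^{5}$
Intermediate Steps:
$b = - \frac{899964}{5}$ ($b = \frac{\left(-52\right) 17307}{5} = \frac{1}{5} \left(-899964\right) = - \frac{899964}{5} \approx -1.7999 \cdot 10^{5}$)
$340931 - b = 340931 - - \frac{899964}{5} = 340931 + \frac{899964}{5} = \frac{2604619}{5}$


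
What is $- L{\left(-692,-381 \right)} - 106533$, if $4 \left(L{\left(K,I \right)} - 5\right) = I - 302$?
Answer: $- \frac{425469}{4} \approx -1.0637 \cdot 10^{5}$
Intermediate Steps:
$L{\left(K,I \right)} = - \frac{141}{2} + \frac{I}{4}$ ($L{\left(K,I \right)} = 5 + \frac{I - 302}{4} = 5 + \frac{-302 + I}{4} = 5 + \left(- \frac{151}{2} + \frac{I}{4}\right) = - \frac{141}{2} + \frac{I}{4}$)
$- L{\left(-692,-381 \right)} - 106533 = - (- \frac{141}{2} + \frac{1}{4} \left(-381\right)) - 106533 = - (- \frac{141}{2} - \frac{381}{4}) - 106533 = \left(-1\right) \left(- \frac{663}{4}\right) - 106533 = \frac{663}{4} - 106533 = - \frac{425469}{4}$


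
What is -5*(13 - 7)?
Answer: -30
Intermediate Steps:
-5*(13 - 7) = -5*6 = -30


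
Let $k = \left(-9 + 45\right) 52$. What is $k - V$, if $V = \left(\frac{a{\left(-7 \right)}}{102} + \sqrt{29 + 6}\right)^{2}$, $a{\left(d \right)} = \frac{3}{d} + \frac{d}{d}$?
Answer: $\frac{234123809}{127449} - \frac{4 \sqrt{35}}{357} \approx 1836.9$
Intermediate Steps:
$a{\left(d \right)} = 1 + \frac{3}{d}$ ($a{\left(d \right)} = \frac{3}{d} + 1 = 1 + \frac{3}{d}$)
$k = 1872$ ($k = 36 \cdot 52 = 1872$)
$V = \left(\frac{2}{357} + \sqrt{35}\right)^{2}$ ($V = \left(\frac{\frac{1}{-7} \left(3 - 7\right)}{102} + \sqrt{29 + 6}\right)^{2} = \left(\left(- \frac{1}{7}\right) \left(-4\right) \frac{1}{102} + \sqrt{35}\right)^{2} = \left(\frac{4}{7} \cdot \frac{1}{102} + \sqrt{35}\right)^{2} = \left(\frac{2}{357} + \sqrt{35}\right)^{2} \approx 35.066$)
$k - V = 1872 - \left(\frac{4460719}{127449} + \frac{4 \sqrt{35}}{357}\right) = \frac{234123809}{127449} - \frac{4 \sqrt{35}}{357}$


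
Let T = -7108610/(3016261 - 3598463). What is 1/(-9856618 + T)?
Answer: -291101/2869267802113 ≈ -1.0145e-7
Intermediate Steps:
T = 3554305/291101 (T = -7108610/(-582202) = -7108610*(-1/582202) = 3554305/291101 ≈ 12.210)
1/(-9856618 + T) = 1/(-9856618 + 3554305/291101) = 1/(-2869267802113/291101) = -291101/2869267802113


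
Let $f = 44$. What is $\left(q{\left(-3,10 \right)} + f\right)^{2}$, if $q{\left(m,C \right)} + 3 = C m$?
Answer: $121$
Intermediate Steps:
$q{\left(m,C \right)} = -3 + C m$
$\left(q{\left(-3,10 \right)} + f\right)^{2} = \left(\left(-3 + 10 \left(-3\right)\right) + 44\right)^{2} = \left(\left(-3 - 30\right) + 44\right)^{2} = \left(-33 + 44\right)^{2} = 11^{2} = 121$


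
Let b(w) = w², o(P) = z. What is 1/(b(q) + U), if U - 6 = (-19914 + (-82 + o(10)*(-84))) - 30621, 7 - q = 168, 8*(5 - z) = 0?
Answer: -1/25110 ≈ -3.9825e-5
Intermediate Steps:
z = 5 (z = 5 - ⅛*0 = 5 + 0 = 5)
o(P) = 5
q = -161 (q = 7 - 1*168 = 7 - 168 = -161)
U = -51031 (U = 6 + ((-19914 + (-82 + 5*(-84))) - 30621) = 6 + ((-19914 + (-82 - 420)) - 30621) = 6 + ((-19914 - 502) - 30621) = 6 + (-20416 - 30621) = 6 - 51037 = -51031)
1/(b(q) + U) = 1/((-161)² - 51031) = 1/(25921 - 51031) = 1/(-25110) = -1/25110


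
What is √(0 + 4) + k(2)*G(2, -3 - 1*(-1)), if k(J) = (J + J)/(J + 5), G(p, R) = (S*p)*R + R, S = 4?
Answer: -58/7 ≈ -8.2857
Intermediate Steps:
G(p, R) = R + 4*R*p (G(p, R) = (4*p)*R + R = 4*R*p + R = R + 4*R*p)
k(J) = 2*J/(5 + J) (k(J) = (2*J)/(5 + J) = 2*J/(5 + J))
√(0 + 4) + k(2)*G(2, -3 - 1*(-1)) = √(0 + 4) + (2*2/(5 + 2))*((-3 - 1*(-1))*(1 + 4*2)) = √4 + (2*2/7)*((-3 + 1)*(1 + 8)) = 2 + (2*2*(⅐))*(-2*9) = 2 + (4/7)*(-18) = 2 - 72/7 = -58/7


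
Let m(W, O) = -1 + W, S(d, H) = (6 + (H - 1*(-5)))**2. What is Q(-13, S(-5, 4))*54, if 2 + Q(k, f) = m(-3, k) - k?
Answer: 378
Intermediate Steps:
S(d, H) = (11 + H)**2 (S(d, H) = (6 + (H + 5))**2 = (6 + (5 + H))**2 = (11 + H)**2)
Q(k, f) = -6 - k (Q(k, f) = -2 + ((-1 - 3) - k) = -2 + (-4 - k) = -6 - k)
Q(-13, S(-5, 4))*54 = (-6 - 1*(-13))*54 = (-6 + 13)*54 = 7*54 = 378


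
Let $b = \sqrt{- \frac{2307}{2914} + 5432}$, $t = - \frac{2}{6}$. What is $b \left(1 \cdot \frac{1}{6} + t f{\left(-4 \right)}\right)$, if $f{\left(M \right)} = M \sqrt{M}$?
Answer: $\frac{\sqrt{46118540474} \left(1 + 16 i\right)}{17484} \approx 12.283 + 196.52 i$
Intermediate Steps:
$f{\left(M \right)} = M^{\frac{3}{2}}$
$t = - \frac{1}{3}$ ($t = \left(-2\right) \frac{1}{6} = - \frac{1}{3} \approx -0.33333$)
$b = \frac{\sqrt{46118540474}}{2914}$ ($b = \sqrt{\left(-2307\right) \frac{1}{2914} + 5432} = \sqrt{- \frac{2307}{2914} + 5432} = \sqrt{\frac{15826541}{2914}} = \frac{\sqrt{46118540474}}{2914} \approx 73.697$)
$b \left(1 \cdot \frac{1}{6} + t f{\left(-4 \right)}\right) = \frac{\sqrt{46118540474}}{2914} \left(1 \cdot \frac{1}{6} - \frac{\left(-4\right)^{\frac{3}{2}}}{3}\right) = \frac{\sqrt{46118540474}}{2914} \left(1 \cdot \frac{1}{6} - \frac{\left(-8\right) i}{3}\right) = \frac{\sqrt{46118540474}}{2914} \left(\frac{1}{6} + \frac{8 i}{3}\right) = \frac{\sqrt{46118540474} \left(\frac{1}{6} + \frac{8 i}{3}\right)}{2914}$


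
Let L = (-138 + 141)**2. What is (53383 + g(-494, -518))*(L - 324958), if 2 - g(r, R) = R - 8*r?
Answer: -16231527499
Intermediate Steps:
L = 9 (L = 3**2 = 9)
g(r, R) = 2 - R + 8*r (g(r, R) = 2 - (R - 8*r) = 2 + (-R + 8*r) = 2 - R + 8*r)
(53383 + g(-494, -518))*(L - 324958) = (53383 + (2 - 1*(-518) + 8*(-494)))*(9 - 324958) = (53383 + (2 + 518 - 3952))*(-324949) = (53383 - 3432)*(-324949) = 49951*(-324949) = -16231527499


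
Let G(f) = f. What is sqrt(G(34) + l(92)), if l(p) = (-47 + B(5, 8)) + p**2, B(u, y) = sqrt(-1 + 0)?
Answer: sqrt(8451 + I) ≈ 91.929 + 0.0054*I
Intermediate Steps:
B(u, y) = I (B(u, y) = sqrt(-1) = I)
l(p) = -47 + I + p**2 (l(p) = (-47 + I) + p**2 = -47 + I + p**2)
sqrt(G(34) + l(92)) = sqrt(34 + (-47 + I + 92**2)) = sqrt(34 + (-47 + I + 8464)) = sqrt(34 + (8417 + I)) = sqrt(8451 + I)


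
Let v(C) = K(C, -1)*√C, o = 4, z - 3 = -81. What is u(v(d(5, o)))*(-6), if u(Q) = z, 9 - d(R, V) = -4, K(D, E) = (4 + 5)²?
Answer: 468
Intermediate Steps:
z = -78 (z = 3 - 81 = -78)
K(D, E) = 81 (K(D, E) = 9² = 81)
d(R, V) = 13 (d(R, V) = 9 - 1*(-4) = 9 + 4 = 13)
v(C) = 81*√C
u(Q) = -78
u(v(d(5, o)))*(-6) = -78*(-6) = 468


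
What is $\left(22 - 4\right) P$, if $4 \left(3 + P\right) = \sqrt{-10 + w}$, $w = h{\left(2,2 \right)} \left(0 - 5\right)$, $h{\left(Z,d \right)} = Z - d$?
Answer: $-54 + \frac{9 i \sqrt{10}}{2} \approx -54.0 + 14.23 i$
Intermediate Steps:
$w = 0$ ($w = \left(2 - 2\right) \left(0 - 5\right) = \left(2 - 2\right) \left(-5\right) = 0 \left(-5\right) = 0$)
$P = -3 + \frac{i \sqrt{10}}{4}$ ($P = -3 + \frac{\sqrt{-10 + 0}}{4} = -3 + \frac{\sqrt{-10}}{4} = -3 + \frac{i \sqrt{10}}{4} \approx -3.0 + 0.79057 i$)
$\left(22 - 4\right) P = \left(22 - 4\right) \left(-3 + \frac{i \sqrt{10}}{4}\right) = 18 \left(-3 + \frac{i \sqrt{10}}{4}\right) = -54 + \frac{9 i \sqrt{10}}{2}$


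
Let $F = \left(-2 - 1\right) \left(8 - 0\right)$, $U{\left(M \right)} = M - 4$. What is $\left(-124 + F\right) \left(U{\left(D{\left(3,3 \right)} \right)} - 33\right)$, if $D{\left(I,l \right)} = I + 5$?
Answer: $4292$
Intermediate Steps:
$D{\left(I,l \right)} = 5 + I$
$U{\left(M \right)} = -4 + M$ ($U{\left(M \right)} = M - 4 = -4 + M$)
$F = -24$ ($F = \left(-2 - 1\right) \left(8 + 0\right) = \left(-3\right) 8 = -24$)
$\left(-124 + F\right) \left(U{\left(D{\left(3,3 \right)} \right)} - 33\right) = \left(-124 - 24\right) \left(\left(-4 + \left(5 + 3\right)\right) - 33\right) = - 148 \left(\left(-4 + 8\right) - 33\right) = - 148 \left(4 - 33\right) = \left(-148\right) \left(-29\right) = 4292$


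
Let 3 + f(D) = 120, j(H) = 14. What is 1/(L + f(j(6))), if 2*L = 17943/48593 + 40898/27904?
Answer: 1355939072/159888890417 ≈ 0.0084805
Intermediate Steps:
f(D) = 117 (f(D) = -3 + 120 = 117)
L = 1244018993/1355939072 (L = (17943/48593 + 40898/27904)/2 = (17943*(1/48593) + 40898*(1/27904))/2 = (17943/48593 + 20449/13952)/2 = (1/2)*(1244018993/677969536) = 1244018993/1355939072 ≈ 0.91746)
1/(L + f(j(6))) = 1/(1244018993/1355939072 + 117) = 1/(159888890417/1355939072) = 1355939072/159888890417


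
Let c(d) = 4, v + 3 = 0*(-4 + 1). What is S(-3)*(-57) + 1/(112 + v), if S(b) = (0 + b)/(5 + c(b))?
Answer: 2072/109 ≈ 19.009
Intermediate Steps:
v = -3 (v = -3 + 0*(-4 + 1) = -3 + 0*(-3) = -3 + 0 = -3)
S(b) = b/9 (S(b) = (0 + b)/(5 + 4) = b/9)
S(-3)*(-57) + 1/(112 + v) = ((1/9)*(-3))*(-57) + 1/(112 - 3) = -1/3*(-57) + 1/109 = 19 + 1/109 = 2072/109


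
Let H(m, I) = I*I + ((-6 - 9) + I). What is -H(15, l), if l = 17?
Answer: -291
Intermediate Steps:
H(m, I) = -15 + I + I**2 (H(m, I) = I**2 + (-15 + I) = -15 + I + I**2)
-H(15, l) = -(-15 + 17 + 17**2) = -(-15 + 17 + 289) = -1*291 = -291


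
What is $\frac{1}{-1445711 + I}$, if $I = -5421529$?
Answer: $- \frac{1}{6867240} \approx -1.4562 \cdot 10^{-7}$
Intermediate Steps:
$\frac{1}{-1445711 + I} = \frac{1}{-1445711 - 5421529} = \frac{1}{-6867240} = - \frac{1}{6867240}$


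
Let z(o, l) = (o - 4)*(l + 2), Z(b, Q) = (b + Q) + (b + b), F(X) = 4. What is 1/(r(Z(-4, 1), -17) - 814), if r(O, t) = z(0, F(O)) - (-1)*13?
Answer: -1/825 ≈ -0.0012121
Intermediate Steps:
Z(b, Q) = Q + 3*b (Z(b, Q) = (Q + b) + 2*b = Q + 3*b)
z(o, l) = (-4 + o)*(2 + l)
r(O, t) = -11 (r(O, t) = (-8 - 4*4 + 2*0 + 4*0) - (-1)*13 = (-8 - 16 + 0 + 0) - 1*(-13) = -24 + 13 = -11)
1/(r(Z(-4, 1), -17) - 814) = 1/(-11 - 814) = 1/(-825) = -1/825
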